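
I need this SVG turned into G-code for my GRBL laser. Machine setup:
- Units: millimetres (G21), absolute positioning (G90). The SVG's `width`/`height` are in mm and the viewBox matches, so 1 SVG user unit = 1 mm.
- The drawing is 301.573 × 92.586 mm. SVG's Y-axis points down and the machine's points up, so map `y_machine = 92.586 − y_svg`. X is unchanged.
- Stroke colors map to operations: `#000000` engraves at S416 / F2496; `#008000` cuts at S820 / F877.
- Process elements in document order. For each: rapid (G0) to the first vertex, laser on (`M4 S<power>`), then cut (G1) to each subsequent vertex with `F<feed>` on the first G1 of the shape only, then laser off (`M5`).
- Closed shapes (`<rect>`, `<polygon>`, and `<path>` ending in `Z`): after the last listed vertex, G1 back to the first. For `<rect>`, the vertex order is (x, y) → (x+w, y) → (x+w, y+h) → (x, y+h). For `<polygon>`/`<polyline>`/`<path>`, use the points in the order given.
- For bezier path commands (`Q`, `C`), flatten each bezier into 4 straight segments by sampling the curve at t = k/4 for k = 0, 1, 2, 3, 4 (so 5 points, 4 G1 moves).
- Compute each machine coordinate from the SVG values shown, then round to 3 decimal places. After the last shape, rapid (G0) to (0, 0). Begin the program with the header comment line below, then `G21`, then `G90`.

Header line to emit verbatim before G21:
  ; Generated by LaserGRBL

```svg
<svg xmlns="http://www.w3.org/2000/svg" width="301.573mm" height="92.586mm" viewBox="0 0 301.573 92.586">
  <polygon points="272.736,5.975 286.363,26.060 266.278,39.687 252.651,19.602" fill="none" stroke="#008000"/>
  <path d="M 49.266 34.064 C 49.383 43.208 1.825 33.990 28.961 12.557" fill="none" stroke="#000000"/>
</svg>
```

Since the viewBox matches the mm dimensions, user units are millimetres directly. The only transform is the Y-flip y_m = 92.586 − y_svg.

Shape 1 is a regular polygon drawn with `<polygon>`. Its stroke #008000 means cut at S820, F877. After flipping Y the toolpath is (272.736,86.611) → (286.363,66.526) → (266.278,52.899) → (252.651,72.984) → (272.736,86.611), returning to the start.

Shape 2 is a cubic bezier drawn with `<path>`. Its stroke #000000 means engrave at S416, F2496. After flipping Y the toolpath is (49.266,58.522) → (42.327,55.011) → (28.981,57.809) → (20.702,66.341) → (28.961,80.029).

; Generated by LaserGRBL
G21
G90
G0 X272.736 Y86.611
M4 S820
G1 X286.363 Y66.526 F877
G1 X266.278 Y52.899
G1 X252.651 Y72.984
G1 X272.736 Y86.611
M5
G0 X49.266 Y58.522
M4 S416
G1 X42.327 Y55.011 F2496
G1 X28.981 Y57.809
G1 X20.702 Y66.341
G1 X28.961 Y80.029
M5
G0 X0.000 Y0.000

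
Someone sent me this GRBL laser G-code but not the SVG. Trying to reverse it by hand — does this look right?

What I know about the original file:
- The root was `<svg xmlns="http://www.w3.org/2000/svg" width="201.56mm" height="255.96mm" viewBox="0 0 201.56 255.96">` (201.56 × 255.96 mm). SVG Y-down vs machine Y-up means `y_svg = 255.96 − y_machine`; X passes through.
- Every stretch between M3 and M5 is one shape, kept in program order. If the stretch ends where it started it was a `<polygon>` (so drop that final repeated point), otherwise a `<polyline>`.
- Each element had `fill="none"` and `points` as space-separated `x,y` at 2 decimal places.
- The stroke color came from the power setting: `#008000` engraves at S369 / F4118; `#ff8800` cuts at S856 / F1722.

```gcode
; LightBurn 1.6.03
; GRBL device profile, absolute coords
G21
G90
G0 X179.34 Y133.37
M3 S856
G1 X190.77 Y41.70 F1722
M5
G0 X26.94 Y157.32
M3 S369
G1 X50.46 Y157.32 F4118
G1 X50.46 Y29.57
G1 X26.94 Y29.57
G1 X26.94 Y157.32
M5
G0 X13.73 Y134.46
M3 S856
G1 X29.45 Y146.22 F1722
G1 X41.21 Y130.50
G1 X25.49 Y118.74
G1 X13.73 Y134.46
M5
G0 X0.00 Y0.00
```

Machine Y-up, SVG Y-down with viewBox height 255.96, so y_svg = 255.96 − y_machine; X carries over.

Run 1: the run's S856 means `#ff8800` (cut). The run is open, so emit a `<polyline>` with points (Y-flipped): 179.34,122.59 190.77,214.26.

Run 2: S369 ⇒ engrave layer `#008000`. The run returns to its start, so emit a `<polygon>` with points (Y-flipped): 26.94,98.64 50.46,98.64 50.46,226.39 26.94,226.39.

Run 3: power S856 maps to stroke `#ff8800` (cut). The run returns to its start, so emit a `<polygon>` with points (Y-flipped): 13.73,121.50 29.45,109.74 41.21,125.46 25.49,137.22.

<svg xmlns="http://www.w3.org/2000/svg" width="201.56mm" height="255.96mm" viewBox="0 0 201.56 255.96">
  <polyline points="179.34,122.59 190.77,214.26" fill="none" stroke="#ff8800"/>
  <polygon points="26.94,98.64 50.46,98.64 50.46,226.39 26.94,226.39" fill="none" stroke="#008000"/>
  <polygon points="13.73,121.50 29.45,109.74 41.21,125.46 25.49,137.22" fill="none" stroke="#ff8800"/>
</svg>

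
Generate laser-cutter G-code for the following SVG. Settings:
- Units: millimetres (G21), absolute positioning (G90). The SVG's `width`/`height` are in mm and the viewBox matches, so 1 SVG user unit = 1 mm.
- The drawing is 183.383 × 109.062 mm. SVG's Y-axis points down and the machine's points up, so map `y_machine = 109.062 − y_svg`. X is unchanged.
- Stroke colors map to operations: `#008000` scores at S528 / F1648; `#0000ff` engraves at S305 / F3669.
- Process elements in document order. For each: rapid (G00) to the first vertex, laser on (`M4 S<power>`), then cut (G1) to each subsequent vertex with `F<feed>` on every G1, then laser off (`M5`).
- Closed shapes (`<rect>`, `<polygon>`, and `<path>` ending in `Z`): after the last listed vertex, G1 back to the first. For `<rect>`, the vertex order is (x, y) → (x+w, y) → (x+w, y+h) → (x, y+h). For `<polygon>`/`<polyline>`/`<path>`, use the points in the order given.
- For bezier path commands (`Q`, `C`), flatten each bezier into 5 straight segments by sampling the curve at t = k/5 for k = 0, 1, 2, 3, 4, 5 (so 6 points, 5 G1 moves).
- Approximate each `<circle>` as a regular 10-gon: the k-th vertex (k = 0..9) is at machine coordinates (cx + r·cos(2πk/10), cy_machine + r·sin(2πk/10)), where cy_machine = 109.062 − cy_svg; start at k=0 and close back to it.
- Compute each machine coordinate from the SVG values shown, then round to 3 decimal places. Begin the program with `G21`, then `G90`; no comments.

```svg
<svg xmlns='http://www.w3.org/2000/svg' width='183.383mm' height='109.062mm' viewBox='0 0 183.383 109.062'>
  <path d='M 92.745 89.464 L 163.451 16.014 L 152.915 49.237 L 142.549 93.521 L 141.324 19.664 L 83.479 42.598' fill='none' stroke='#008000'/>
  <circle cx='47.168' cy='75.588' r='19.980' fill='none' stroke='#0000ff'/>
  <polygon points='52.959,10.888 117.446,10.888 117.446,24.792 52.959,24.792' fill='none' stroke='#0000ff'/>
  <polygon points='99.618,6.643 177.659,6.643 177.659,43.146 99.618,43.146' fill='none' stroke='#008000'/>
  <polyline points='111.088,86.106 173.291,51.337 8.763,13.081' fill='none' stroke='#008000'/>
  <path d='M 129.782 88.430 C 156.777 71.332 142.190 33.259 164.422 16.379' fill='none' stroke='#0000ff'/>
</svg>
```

G21
G90
G00 X92.745 Y19.598
M4 S528
G1 X163.451 Y93.048 F1648
G1 X152.915 Y59.825 F1648
G1 X142.549 Y15.541 F1648
G1 X141.324 Y89.398 F1648
G1 X83.479 Y66.464 F1648
M5
G00 X67.148 Y33.474
M4 S305
G1 X63.332 Y45.218 F3669
G1 X53.342 Y52.476 F3669
G1 X40.994 Y52.476 F3669
G1 X31.004 Y45.218 F3669
G1 X27.188 Y33.474 F3669
G1 X31.004 Y21.730 F3669
G1 X40.994 Y14.472 F3669
G1 X53.342 Y14.472 F3669
G1 X63.332 Y21.730 F3669
G1 X67.148 Y33.474 F3669
M5
G00 X52.959 Y98.174
M4 S305
G1 X117.446 Y98.174 F3669
G1 X117.446 Y84.270 F3669
G1 X52.959 Y84.270 F3669
G1 X52.959 Y98.174 F3669
M5
G00 X99.618 Y102.419
M4 S528
G1 X177.659 Y102.419 F1648
G1 X177.659 Y65.916 F1648
G1 X99.618 Y65.916 F1648
G1 X99.618 Y102.419 F1648
M5
G00 X111.088 Y22.956
M4 S528
G1 X173.291 Y57.725 F1648
G1 X8.763 Y95.981 F1648
M5
G00 X129.782 Y20.632
M4 S305
G1 X141.616 Y33.070 F3669
G1 X147.234 Y48.519 F3669
G1 X150.399 Y64.953 F3669
G1 X154.874 Y80.349 F3669
G1 X164.422 Y92.683 F3669
M5

Since the viewBox matches the mm dimensions, user units are millimetres directly. The only transform is the Y-flip y_m = 109.062 − y_svg.

Shape 1 is a open polyline drawn with `<path>`. Its stroke #008000 means score at S528, F1648. After flipping Y the toolpath is (92.745,19.598) → (163.451,93.048) → (152.915,59.825) → (142.549,15.541) → (141.324,89.398) → (83.479,66.464).

Shape 2 is a circle drawn with `<circle>`. Its stroke #0000ff means engrave at S305, F3669. After flipping Y the toolpath is (67.148,33.474) → (63.332,45.218) → (53.342,52.476) → (40.994,52.476) → (31.004,45.218) → (27.188,33.474) → (31.004,21.730) → (40.994,14.472) → (53.342,14.472) → (63.332,21.730) → (67.148,33.474), returning to the start.

Shape 3 is a rectangle drawn with `<polygon>`. Its stroke #0000ff means engrave at S305, F3669. After flipping Y the toolpath is (52.959,98.174) → (117.446,98.174) → (117.446,84.270) → (52.959,84.270) → (52.959,98.174), returning to the start.

Shape 4 is a rectangle drawn with `<polygon>`. Its stroke #008000 means score at S528, F1648. After flipping Y the toolpath is (99.618,102.419) → (177.659,102.419) → (177.659,65.916) → (99.618,65.916) → (99.618,102.419), returning to the start.

Shape 5 is a open polyline drawn with `<polyline>`. Its stroke #008000 means score at S528, F1648. After flipping Y the toolpath is (111.088,22.956) → (173.291,57.725) → (8.763,95.981).

Shape 6 is a cubic bezier drawn with `<path>`. Its stroke #0000ff means engrave at S305, F3669. After flipping Y the toolpath is (129.782,20.632) → (141.616,33.070) → (147.234,48.519) → (150.399,64.953) → (154.874,80.349) → (164.422,92.683).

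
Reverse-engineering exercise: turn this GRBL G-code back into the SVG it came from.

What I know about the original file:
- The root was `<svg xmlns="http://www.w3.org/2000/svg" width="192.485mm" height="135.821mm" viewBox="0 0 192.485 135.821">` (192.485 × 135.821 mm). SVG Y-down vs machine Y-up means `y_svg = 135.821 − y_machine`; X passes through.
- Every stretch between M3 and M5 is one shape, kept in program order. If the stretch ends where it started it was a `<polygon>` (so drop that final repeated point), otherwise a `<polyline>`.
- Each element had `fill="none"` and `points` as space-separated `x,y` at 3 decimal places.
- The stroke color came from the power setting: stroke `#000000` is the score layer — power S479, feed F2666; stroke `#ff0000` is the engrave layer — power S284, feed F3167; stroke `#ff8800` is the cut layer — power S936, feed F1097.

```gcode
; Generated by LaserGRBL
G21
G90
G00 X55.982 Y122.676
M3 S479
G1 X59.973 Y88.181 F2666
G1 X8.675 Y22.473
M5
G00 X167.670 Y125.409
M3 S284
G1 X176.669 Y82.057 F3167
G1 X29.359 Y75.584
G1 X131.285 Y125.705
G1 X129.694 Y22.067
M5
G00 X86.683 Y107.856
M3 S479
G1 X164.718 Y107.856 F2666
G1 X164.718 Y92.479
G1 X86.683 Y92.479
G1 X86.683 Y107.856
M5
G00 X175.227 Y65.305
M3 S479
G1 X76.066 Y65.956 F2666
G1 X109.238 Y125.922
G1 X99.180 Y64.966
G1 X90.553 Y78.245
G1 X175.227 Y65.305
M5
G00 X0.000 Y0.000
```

Machine Y-up, SVG Y-down with viewBox height 135.821, so y_svg = 135.821 − y_machine; X carries over.

Run 1: the run's S479 means `#000000` (score). The run is open, so emit a `<polyline>` with points (Y-flipped): 55.982,13.145 59.973,47.640 8.675,113.348.

Run 2: S284 ⇒ engrave layer `#ff0000`. The run is open, so emit a `<polyline>` with points (Y-flipped): 167.670,10.412 176.669,53.764 29.359,60.237 131.285,10.116 129.694,113.754.

Run 3: S479 ⇒ score layer `#000000`. The run returns to its start, so emit a `<polygon>` with points (Y-flipped): 86.683,27.965 164.718,27.965 164.718,43.342 86.683,43.342.

Run 4: S479 ⇒ score layer `#000000`. The run returns to its start, so emit a `<polygon>` with points (Y-flipped): 175.227,70.516 76.066,69.865 109.238,9.899 99.180,70.855 90.553,57.576.

<svg xmlns="http://www.w3.org/2000/svg" width="192.485mm" height="135.821mm" viewBox="0 0 192.485 135.821">
  <polyline points="55.982,13.145 59.973,47.640 8.675,113.348" fill="none" stroke="#000000"/>
  <polyline points="167.670,10.412 176.669,53.764 29.359,60.237 131.285,10.116 129.694,113.754" fill="none" stroke="#ff0000"/>
  <polygon points="86.683,27.965 164.718,27.965 164.718,43.342 86.683,43.342" fill="none" stroke="#000000"/>
  <polygon points="175.227,70.516 76.066,69.865 109.238,9.899 99.180,70.855 90.553,57.576" fill="none" stroke="#000000"/>
</svg>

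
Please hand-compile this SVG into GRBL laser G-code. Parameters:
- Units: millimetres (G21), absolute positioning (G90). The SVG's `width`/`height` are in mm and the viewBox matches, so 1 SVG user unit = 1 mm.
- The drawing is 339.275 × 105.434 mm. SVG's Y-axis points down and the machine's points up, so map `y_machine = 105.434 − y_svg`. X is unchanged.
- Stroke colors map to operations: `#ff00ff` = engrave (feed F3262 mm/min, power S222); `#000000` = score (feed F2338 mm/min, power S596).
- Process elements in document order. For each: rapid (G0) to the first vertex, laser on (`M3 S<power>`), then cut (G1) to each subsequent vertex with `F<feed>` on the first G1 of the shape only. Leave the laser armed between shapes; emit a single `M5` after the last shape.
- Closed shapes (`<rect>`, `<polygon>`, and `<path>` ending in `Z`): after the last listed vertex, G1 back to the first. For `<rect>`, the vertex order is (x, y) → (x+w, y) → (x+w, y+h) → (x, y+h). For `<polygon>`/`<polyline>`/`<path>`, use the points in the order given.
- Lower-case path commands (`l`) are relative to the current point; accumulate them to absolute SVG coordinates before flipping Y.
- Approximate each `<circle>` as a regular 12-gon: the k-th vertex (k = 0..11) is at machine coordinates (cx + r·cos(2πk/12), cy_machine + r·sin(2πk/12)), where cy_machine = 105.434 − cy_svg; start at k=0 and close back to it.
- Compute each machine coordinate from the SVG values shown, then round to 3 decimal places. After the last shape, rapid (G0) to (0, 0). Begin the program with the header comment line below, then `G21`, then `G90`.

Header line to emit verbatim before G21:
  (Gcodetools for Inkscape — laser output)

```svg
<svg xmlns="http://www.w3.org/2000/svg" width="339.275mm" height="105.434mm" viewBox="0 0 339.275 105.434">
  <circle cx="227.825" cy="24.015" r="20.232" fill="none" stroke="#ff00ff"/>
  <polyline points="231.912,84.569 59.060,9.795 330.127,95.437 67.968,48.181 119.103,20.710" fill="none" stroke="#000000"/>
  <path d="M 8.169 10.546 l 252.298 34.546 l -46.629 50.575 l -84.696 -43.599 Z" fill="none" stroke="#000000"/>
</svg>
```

1 u = 1 mm; y_m = 105.434 − y.

[1] `<circle>` circle, #ff00ff→engrave S222 F3262: (248.057,81.419) → (245.346,91.535) → (237.941,98.940) → (227.825,101.651) → (217.709,98.940) → (210.304,91.535) → (207.593,81.419) → (210.304,71.303) → (217.709,63.898) → (227.825,61.187) → (237.941,63.898) → (245.346,71.303) → (248.057,81.419) (closed)

[2] `<polyline>` open polyline, #000000→score S596 F2338: (231.912,20.865) → (59.060,95.639) → (330.127,9.997) → (67.968,57.253) → (119.103,84.724)

[3] `<path>` closed polygon, #000000→score S596 F2338: (8.169,94.888) → (260.467,60.342) → (213.838,9.767) → (129.142,53.366) → (8.169,94.888) (closed)

(Gcodetools for Inkscape — laser output)
G21
G90
G0 X248.057 Y81.419
M3 S222
G1 X245.346 Y91.535 F3262
G1 X237.941 Y98.940
G1 X227.825 Y101.651
G1 X217.709 Y98.940
G1 X210.304 Y91.535
G1 X207.593 Y81.419
G1 X210.304 Y71.303
G1 X217.709 Y63.898
G1 X227.825 Y61.187
G1 X237.941 Y63.898
G1 X245.346 Y71.303
G1 X248.057 Y81.419
G0 X231.912 Y20.865
M3 S596
G1 X59.060 Y95.639 F2338
G1 X330.127 Y9.997
G1 X67.968 Y57.253
G1 X119.103 Y84.724
G0 X8.169 Y94.888
M3 S596
G1 X260.467 Y60.342 F2338
G1 X213.838 Y9.767
G1 X129.142 Y53.366
G1 X8.169 Y94.888
M5
G0 X0.000 Y0.000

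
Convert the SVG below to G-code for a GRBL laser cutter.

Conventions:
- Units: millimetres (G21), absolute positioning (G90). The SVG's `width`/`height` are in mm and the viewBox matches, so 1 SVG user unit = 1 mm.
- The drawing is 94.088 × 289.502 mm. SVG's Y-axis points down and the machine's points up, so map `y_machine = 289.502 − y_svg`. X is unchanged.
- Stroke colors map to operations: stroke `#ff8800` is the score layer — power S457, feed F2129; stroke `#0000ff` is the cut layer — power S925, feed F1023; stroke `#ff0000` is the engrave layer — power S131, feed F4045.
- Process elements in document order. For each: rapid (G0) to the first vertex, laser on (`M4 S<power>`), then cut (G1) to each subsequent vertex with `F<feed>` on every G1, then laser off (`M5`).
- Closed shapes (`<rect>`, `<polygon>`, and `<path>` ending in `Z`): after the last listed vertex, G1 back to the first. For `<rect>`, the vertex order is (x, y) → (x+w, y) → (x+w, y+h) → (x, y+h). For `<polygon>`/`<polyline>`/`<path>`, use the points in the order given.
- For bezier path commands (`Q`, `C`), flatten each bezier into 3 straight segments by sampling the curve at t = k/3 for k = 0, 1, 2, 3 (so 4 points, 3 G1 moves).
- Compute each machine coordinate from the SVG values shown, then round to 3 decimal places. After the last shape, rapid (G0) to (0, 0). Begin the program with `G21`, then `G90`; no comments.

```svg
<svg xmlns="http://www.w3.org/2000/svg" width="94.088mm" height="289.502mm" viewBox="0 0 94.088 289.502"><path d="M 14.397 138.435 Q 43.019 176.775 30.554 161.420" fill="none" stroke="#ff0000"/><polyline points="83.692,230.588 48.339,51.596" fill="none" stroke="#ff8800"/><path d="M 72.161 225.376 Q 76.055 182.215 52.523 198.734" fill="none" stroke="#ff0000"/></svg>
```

G21
G90
G0 X14.397 Y151.067
M4 S131
G1 X28.913 Y131.473 F4045
G1 X34.299 Y123.811 F4045
G1 X30.554 Y128.082 F4045
M5
G0 X83.692 Y58.914
M4 S457
G1 X48.339 Y237.906 F2129
M5
G0 X72.161 Y64.126
M4 S131
G1 X71.710 Y86.269 F4045
G1 X65.164 Y95.150 F4045
G1 X52.523 Y90.768 F4045
M5
G0 X0.000 Y0.000

Since the viewBox matches the mm dimensions, user units are millimetres directly. The only transform is the Y-flip y_m = 289.502 − y_svg.

Shape 1 is a quadratic bezier drawn with `<path>`. Its stroke #ff0000 means engrave at S131, F4045. After flipping Y the toolpath is (14.397,151.067) → (28.913,131.473) → (34.299,123.811) → (30.554,128.082).

Shape 2 is a line segment drawn with `<polyline>`. Its stroke #ff8800 means score at S457, F2129. After flipping Y the toolpath is (83.692,58.914) → (48.339,237.906).

Shape 3 is a quadratic bezier drawn with `<path>`. Its stroke #ff0000 means engrave at S131, F4045. After flipping Y the toolpath is (72.161,64.126) → (71.710,86.269) → (65.164,95.150) → (52.523,90.768).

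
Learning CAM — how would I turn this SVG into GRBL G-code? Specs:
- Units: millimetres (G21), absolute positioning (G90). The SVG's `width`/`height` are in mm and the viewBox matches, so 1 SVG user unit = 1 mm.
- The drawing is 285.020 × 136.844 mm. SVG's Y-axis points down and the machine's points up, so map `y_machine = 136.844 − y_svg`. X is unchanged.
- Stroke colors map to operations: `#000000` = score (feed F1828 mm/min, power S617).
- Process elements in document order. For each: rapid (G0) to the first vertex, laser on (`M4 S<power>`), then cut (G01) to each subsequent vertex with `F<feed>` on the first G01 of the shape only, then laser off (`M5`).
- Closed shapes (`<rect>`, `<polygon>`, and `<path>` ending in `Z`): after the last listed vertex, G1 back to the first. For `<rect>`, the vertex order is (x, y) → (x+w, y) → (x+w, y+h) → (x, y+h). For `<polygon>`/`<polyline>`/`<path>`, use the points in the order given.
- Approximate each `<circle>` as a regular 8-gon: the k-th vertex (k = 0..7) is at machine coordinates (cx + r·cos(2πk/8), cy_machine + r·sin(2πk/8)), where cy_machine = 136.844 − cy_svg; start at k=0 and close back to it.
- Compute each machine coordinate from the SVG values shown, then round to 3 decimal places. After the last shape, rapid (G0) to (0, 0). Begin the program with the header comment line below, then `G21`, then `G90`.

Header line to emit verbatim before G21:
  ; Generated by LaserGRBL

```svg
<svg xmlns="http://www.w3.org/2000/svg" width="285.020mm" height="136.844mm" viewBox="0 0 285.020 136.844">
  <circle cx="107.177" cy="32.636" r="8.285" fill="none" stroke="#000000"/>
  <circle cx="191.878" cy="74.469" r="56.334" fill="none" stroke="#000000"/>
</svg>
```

; Generated by LaserGRBL
G21
G90
G0 X115.462 Y104.208
M4 S617
G01 X113.035 Y110.066 F1828
G01 X107.177 Y112.493
G01 X101.319 Y110.066
G01 X98.892 Y104.208
G01 X101.319 Y98.350
G01 X107.177 Y95.923
G01 X113.035 Y98.350
G01 X115.462 Y104.208
M5
G0 X248.212 Y62.375
M4 S617
G01 X231.712 Y102.209 F1828
G01 X191.878 Y118.709
G01 X152.044 Y102.209
G01 X135.544 Y62.375
G01 X152.044 Y22.541
G01 X191.878 Y6.041
G01 X231.712 Y22.541
G01 X248.212 Y62.375
M5
G0 X0.000 Y0.000

Since the viewBox matches the mm dimensions, user units are millimetres directly. The only transform is the Y-flip y_m = 136.844 − y_svg.

Shape 1 is a circle drawn with `<circle>`. Its stroke #000000 means score at S617, F1828. After flipping Y the toolpath is (115.462,104.208) → (113.035,110.066) → (107.177,112.493) → (101.319,110.066) → (98.892,104.208) → (101.319,98.350) → (107.177,95.923) → (113.035,98.350) → (115.462,104.208), returning to the start.

Shape 2 is a circle drawn with `<circle>`. Its stroke #000000 means score at S617, F1828. After flipping Y the toolpath is (248.212,62.375) → (231.712,102.209) → (191.878,118.709) → (152.044,102.209) → (135.544,62.375) → (152.044,22.541) → (191.878,6.041) → (231.712,22.541) → (248.212,62.375), returning to the start.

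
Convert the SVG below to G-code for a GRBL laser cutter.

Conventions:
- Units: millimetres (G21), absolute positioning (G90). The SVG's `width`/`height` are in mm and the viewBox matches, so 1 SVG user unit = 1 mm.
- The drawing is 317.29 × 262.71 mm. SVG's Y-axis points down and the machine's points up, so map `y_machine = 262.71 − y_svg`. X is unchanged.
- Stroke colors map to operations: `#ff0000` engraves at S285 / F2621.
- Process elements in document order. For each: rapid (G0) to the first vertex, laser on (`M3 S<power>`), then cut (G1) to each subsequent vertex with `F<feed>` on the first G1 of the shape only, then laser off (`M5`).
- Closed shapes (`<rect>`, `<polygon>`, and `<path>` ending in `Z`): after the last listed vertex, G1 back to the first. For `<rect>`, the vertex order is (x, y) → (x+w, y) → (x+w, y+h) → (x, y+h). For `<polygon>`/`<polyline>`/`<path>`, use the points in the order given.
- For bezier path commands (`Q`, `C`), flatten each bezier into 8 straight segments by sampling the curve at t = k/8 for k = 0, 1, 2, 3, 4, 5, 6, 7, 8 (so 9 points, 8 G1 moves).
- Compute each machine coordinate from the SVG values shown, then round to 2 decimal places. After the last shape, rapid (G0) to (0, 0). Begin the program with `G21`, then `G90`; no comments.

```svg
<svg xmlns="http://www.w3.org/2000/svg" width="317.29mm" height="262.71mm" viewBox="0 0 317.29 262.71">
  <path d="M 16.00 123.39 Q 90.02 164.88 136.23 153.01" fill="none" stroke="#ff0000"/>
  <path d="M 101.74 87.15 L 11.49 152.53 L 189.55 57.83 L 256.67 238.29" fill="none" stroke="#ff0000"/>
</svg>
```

1 u = 1 mm; y_m = 262.71 − y.

[1] `<path>` quadratic bezier, #ff0000→engrave S285 F2621: (16.00,139.32) → (34.07,129.78) → (51.27,121.91) → (67.60,115.71) → (83.07,111.17) → (97.66,108.30) → (111.39,107.10) → (124.24,107.57) → (136.23,109.70)

[2] `<path>` open polyline, #ff0000→engrave S285 F2621: (101.74,175.56) → (11.49,110.18) → (189.55,204.88) → (256.67,24.42)

G21
G90
G0 X16.00 Y139.32
M3 S285
G1 X34.07 Y129.78 F2621
G1 X51.27 Y121.91
G1 X67.60 Y115.71
G1 X83.07 Y111.17
G1 X97.66 Y108.30
G1 X111.39 Y107.10
G1 X124.24 Y107.57
G1 X136.23 Y109.70
M5
G0 X101.74 Y175.56
M3 S285
G1 X11.49 Y110.18 F2621
G1 X189.55 Y204.88
G1 X256.67 Y24.42
M5
G0 X0.00 Y0.00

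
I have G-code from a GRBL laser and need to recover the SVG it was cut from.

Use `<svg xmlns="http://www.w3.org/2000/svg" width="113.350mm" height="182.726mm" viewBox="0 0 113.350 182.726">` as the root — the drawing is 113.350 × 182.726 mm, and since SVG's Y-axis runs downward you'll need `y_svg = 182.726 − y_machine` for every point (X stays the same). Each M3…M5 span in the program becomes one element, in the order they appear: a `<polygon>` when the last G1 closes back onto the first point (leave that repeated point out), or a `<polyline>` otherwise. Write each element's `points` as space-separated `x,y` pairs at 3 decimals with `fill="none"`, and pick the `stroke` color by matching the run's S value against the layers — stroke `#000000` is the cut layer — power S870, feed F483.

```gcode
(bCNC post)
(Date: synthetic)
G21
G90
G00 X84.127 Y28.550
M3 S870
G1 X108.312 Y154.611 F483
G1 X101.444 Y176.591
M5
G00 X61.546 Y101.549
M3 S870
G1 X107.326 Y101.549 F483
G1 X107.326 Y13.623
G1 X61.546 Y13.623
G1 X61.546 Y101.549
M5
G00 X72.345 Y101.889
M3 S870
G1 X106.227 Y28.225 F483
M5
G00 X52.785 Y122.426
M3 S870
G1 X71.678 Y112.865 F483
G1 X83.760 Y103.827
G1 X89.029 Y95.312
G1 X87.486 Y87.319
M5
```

<svg xmlns="http://www.w3.org/2000/svg" width="113.350mm" height="182.726mm" viewBox="0 0 113.350 182.726">
  <polyline points="84.127,154.176 108.312,28.115 101.444,6.135" fill="none" stroke="#000000"/>
  <polygon points="61.546,81.177 107.326,81.177 107.326,169.103 61.546,169.103" fill="none" stroke="#000000"/>
  <polyline points="72.345,80.837 106.227,154.501" fill="none" stroke="#000000"/>
  <polyline points="52.785,60.300 71.678,69.861 83.760,78.899 89.029,87.414 87.486,95.407" fill="none" stroke="#000000"/>
</svg>

y_svg = 182.726 − y_m. Every run uses S870, so all elements get stroke `#000000` (cut).

[1] open run; points: 84.127,154.176 108.312,28.115 101.444,6.135

[2] closed run; points: 61.546,81.177 107.326,81.177 107.326,169.103 61.546,169.103

[3] open run; points: 72.345,80.837 106.227,154.501

[4] open run; points: 52.785,60.300 71.678,69.861 83.760,78.899 89.029,87.414 87.486,95.407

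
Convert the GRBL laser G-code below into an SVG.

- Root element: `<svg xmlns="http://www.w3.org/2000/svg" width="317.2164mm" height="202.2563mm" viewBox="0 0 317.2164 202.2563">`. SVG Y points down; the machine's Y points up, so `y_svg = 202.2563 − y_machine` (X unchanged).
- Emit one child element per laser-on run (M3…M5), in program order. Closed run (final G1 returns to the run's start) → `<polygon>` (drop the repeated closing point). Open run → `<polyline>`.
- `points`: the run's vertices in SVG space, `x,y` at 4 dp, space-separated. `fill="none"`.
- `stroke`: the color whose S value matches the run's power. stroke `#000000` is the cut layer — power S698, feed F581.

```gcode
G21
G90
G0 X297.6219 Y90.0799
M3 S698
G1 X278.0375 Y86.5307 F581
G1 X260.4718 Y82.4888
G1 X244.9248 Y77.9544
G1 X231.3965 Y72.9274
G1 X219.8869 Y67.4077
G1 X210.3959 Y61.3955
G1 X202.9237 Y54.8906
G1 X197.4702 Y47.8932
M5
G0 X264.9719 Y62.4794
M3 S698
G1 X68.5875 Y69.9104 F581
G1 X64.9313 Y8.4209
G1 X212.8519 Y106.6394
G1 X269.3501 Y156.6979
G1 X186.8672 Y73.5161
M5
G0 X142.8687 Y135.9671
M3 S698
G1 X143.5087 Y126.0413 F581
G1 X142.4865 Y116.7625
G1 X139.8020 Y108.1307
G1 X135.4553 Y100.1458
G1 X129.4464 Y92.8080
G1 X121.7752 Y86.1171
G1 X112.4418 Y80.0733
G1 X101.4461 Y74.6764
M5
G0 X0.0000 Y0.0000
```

Each laser-on run becomes one SVG element. Flip Y back into SVG space with y_svg = 202.2563 − y_machine. Every run uses S698, so all elements get stroke `#000000` (cut).

Run 1: The run is open, so emit a `<polyline>` with points (Y-flipped): 297.6219,112.1764 278.0375,115.7256 260.4718,119.7675 244.9248,124.3019 231.3965,129.3289 219.8869,134.8486 210.3959,140.8608 202.9237,147.3657 197.4702,154.3631.

Run 2: The run is open, so emit a `<polyline>` with points (Y-flipped): 264.9719,139.7769 68.5875,132.3459 64.9313,193.8354 212.8519,95.6169 269.3501,45.5584 186.8672,128.7402.

Run 3: The run is open, so emit a `<polyline>` with points (Y-flipped): 142.8687,66.2892 143.5087,76.2150 142.4865,85.4938 139.8020,94.1256 135.4553,102.1105 129.4464,109.4483 121.7752,116.1392 112.4418,122.1830 101.4461,127.5799.

<svg xmlns="http://www.w3.org/2000/svg" width="317.2164mm" height="202.2563mm" viewBox="0 0 317.2164 202.2563">
  <polyline points="297.6219,112.1764 278.0375,115.7256 260.4718,119.7675 244.9248,124.3019 231.3965,129.3289 219.8869,134.8486 210.3959,140.8608 202.9237,147.3657 197.4702,154.3631" fill="none" stroke="#000000"/>
  <polyline points="264.9719,139.7769 68.5875,132.3459 64.9313,193.8354 212.8519,95.6169 269.3501,45.5584 186.8672,128.7402" fill="none" stroke="#000000"/>
  <polyline points="142.8687,66.2892 143.5087,76.2150 142.4865,85.4938 139.8020,94.1256 135.4553,102.1105 129.4464,109.4483 121.7752,116.1392 112.4418,122.1830 101.4461,127.5799" fill="none" stroke="#000000"/>
</svg>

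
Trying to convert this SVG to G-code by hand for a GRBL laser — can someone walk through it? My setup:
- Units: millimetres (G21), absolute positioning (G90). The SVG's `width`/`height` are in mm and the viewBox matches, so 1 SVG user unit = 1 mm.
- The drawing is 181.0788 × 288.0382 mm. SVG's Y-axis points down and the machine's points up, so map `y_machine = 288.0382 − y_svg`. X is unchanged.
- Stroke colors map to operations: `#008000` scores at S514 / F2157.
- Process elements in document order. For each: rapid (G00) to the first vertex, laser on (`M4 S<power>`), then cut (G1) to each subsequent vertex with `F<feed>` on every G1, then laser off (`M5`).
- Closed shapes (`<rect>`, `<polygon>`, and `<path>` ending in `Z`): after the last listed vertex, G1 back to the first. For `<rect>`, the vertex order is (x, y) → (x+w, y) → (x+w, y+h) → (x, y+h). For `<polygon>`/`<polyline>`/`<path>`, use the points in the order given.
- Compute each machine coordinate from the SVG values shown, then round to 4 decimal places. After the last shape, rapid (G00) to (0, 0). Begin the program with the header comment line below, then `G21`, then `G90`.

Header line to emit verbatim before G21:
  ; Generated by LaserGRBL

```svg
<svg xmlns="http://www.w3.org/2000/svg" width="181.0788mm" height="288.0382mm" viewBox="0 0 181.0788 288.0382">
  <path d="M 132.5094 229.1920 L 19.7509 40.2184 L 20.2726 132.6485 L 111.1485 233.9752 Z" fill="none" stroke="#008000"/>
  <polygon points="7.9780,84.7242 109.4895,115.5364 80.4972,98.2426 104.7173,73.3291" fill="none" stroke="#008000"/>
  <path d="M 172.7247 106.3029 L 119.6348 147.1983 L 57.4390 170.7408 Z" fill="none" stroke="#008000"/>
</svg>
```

1 u = 1 mm; y_m = 288.0382 − y.

[1] `<path>` closed polygon, #008000→score S514 F2157: (132.5094,58.8462) → (19.7509,247.8198) → (20.2726,155.3897) → (111.1485,54.0630) → (132.5094,58.8462) (closed)

[2] `<polygon>` closed polygon, #008000→score S514 F2157: (7.9780,203.3140) → (109.4895,172.5018) → (80.4972,189.7956) → (104.7173,214.7091) → (7.9780,203.3140) (closed)

[3] `<path>` closed polygon, #008000→score S514 F2157: (172.7247,181.7353) → (119.6348,140.8399) → (57.4390,117.2974) → (172.7247,181.7353) (closed)

; Generated by LaserGRBL
G21
G90
G00 X132.5094 Y58.8462
M4 S514
G1 X19.7509 Y247.8198 F2157
G1 X20.2726 Y155.3897 F2157
G1 X111.1485 Y54.0630 F2157
G1 X132.5094 Y58.8462 F2157
M5
G00 X7.9780 Y203.3140
M4 S514
G1 X109.4895 Y172.5018 F2157
G1 X80.4972 Y189.7956 F2157
G1 X104.7173 Y214.7091 F2157
G1 X7.9780 Y203.3140 F2157
M5
G00 X172.7247 Y181.7353
M4 S514
G1 X119.6348 Y140.8399 F2157
G1 X57.4390 Y117.2974 F2157
G1 X172.7247 Y181.7353 F2157
M5
G00 X0.0000 Y0.0000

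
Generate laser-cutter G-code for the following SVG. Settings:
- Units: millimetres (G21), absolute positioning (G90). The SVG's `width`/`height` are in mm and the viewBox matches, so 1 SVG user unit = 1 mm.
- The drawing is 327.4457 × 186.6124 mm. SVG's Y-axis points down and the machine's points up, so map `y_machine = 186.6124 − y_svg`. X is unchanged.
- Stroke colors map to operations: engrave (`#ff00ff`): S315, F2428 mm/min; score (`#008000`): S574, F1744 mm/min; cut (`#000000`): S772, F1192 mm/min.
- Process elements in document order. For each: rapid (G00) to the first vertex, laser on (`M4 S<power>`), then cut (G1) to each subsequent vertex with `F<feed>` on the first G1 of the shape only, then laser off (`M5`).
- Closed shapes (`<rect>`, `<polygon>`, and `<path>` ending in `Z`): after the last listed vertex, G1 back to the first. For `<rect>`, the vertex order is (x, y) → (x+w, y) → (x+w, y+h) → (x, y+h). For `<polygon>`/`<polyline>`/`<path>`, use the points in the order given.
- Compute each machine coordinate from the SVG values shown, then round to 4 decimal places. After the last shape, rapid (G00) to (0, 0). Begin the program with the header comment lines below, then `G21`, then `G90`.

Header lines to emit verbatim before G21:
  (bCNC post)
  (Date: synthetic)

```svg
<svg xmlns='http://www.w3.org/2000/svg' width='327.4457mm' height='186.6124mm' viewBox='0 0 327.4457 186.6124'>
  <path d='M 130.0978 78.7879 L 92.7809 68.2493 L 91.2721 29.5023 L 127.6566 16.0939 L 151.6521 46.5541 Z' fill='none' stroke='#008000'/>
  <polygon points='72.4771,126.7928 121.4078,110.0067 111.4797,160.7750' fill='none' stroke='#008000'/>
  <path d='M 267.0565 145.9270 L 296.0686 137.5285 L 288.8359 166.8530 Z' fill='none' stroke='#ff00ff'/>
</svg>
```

(bCNC post)
(Date: synthetic)
G21
G90
G00 X130.0978 Y107.8245
M4 S574
G1 X92.7809 Y118.3631 F1744
G1 X91.2721 Y157.1101
G1 X127.6566 Y170.5185
G1 X151.6521 Y140.0583
G1 X130.0978 Y107.8245
M5
G00 X72.4771 Y59.8196
M4 S574
G1 X121.4078 Y76.6057 F1744
G1 X111.4797 Y25.8374
G1 X72.4771 Y59.8196
M5
G00 X267.0565 Y40.6854
M4 S315
G1 X296.0686 Y49.0839 F2428
G1 X288.8359 Y19.7594
G1 X267.0565 Y40.6854
M5
G00 X0.0000 Y0.0000

Since the viewBox matches the mm dimensions, user units are millimetres directly. The only transform is the Y-flip y_m = 186.6124 − y_svg.

Shape 1 is a regular polygon drawn with `<path>`. Its stroke #008000 means score at S574, F1744. After flipping Y the toolpath is (130.0978,107.8245) → (92.7809,118.3631) → (91.2721,157.1101) → (127.6566,170.5185) → (151.6521,140.0583) → (130.0978,107.8245), returning to the start.

Shape 2 is a regular polygon drawn with `<polygon>`. Its stroke #008000 means score at S574, F1744. After flipping Y the toolpath is (72.4771,59.8196) → (121.4078,76.6057) → (111.4797,25.8374) → (72.4771,59.8196), returning to the start.

Shape 3 is a regular polygon drawn with `<path>`. Its stroke #ff00ff means engrave at S315, F2428. After flipping Y the toolpath is (267.0565,40.6854) → (296.0686,49.0839) → (288.8359,19.7594) → (267.0565,40.6854), returning to the start.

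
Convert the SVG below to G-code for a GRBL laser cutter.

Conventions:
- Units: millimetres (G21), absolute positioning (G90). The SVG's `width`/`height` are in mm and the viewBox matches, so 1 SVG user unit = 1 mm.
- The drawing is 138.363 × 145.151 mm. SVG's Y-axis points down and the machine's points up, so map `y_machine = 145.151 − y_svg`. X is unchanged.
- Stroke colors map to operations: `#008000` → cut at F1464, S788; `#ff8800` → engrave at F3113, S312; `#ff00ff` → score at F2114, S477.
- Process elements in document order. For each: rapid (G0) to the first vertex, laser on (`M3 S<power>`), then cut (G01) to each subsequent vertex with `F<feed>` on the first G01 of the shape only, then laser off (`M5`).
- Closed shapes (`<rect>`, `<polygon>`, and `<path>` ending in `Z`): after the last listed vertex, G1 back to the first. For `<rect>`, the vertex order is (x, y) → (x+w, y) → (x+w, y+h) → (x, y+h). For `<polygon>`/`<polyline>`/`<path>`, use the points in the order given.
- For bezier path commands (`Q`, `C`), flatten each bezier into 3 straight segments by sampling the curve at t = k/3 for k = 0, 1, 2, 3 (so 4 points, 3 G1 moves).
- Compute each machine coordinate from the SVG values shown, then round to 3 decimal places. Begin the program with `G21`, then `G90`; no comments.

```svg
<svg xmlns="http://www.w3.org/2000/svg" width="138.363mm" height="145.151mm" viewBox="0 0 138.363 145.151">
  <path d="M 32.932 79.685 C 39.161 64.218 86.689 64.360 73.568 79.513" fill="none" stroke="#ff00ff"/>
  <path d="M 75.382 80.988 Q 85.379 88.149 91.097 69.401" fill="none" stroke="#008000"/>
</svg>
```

viewBox `0 0 138.363 145.151` with mm width/height → 1 unit = 1 mm. Flip: y_m = 145.151 − y_svg.

**Shape 1** — `<path>` cubic bezier, stroke `#ff00ff` → score (S477, F2114). Control points (SVG): P0=(32.932,79.685), P1=(39.161,64.218), P2=(86.689,64.360), P3=(73.568,79.513); sampled at t=k/3. Machine vertices: (32.932,65.466) → (49.151,75.752) → (70.249,75.765) → (73.568,65.638). Open path.

**Shape 2** — `<path>` quadratic bezier, stroke `#008000` → cut (S788, F1464). Control points (SVG): P0=(75.382,80.988), P1=(85.379,88.149), P2=(91.097,69.401); sampled at t=k/3. Machine vertices: (75.382,64.163) → (81.571,62.268) → (86.810,66.130) → (91.097,75.750). Open path.

G21
G90
G0 X32.932 Y65.466
M3 S477
G01 X49.151 Y75.752 F2114
G01 X70.249 Y75.765
G01 X73.568 Y65.638
M5
G0 X75.382 Y64.163
M3 S788
G01 X81.571 Y62.268 F1464
G01 X86.810 Y66.130
G01 X91.097 Y75.750
M5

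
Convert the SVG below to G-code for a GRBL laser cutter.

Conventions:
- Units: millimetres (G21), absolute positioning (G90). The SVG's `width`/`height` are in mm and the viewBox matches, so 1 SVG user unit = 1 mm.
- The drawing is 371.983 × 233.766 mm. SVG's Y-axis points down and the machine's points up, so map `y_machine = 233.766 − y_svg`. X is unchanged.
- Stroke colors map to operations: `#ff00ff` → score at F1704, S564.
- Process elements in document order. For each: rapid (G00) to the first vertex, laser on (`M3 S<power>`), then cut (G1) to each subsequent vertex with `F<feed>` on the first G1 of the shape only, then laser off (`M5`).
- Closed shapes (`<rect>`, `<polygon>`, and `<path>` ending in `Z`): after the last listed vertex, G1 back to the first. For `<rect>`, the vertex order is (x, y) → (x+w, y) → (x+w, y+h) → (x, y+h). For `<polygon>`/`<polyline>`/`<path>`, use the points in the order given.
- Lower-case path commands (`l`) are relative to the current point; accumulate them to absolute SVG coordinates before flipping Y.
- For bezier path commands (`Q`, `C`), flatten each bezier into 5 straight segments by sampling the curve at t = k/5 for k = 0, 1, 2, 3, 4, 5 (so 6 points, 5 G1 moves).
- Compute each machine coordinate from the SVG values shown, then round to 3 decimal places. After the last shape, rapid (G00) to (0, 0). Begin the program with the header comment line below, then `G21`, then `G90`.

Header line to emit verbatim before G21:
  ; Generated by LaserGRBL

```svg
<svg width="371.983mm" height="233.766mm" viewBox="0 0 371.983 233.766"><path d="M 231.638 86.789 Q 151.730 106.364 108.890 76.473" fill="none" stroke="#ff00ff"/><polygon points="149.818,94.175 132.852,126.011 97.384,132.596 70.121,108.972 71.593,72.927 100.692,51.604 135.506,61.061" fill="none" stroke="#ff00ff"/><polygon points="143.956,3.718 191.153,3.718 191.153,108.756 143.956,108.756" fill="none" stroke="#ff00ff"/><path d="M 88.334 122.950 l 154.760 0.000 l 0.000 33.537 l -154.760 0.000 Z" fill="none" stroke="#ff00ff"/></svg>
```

Since the viewBox matches the mm dimensions, user units are millimetres directly. The only transform is the Y-flip y_m = 233.766 − y_svg.

Shape 1 is a quadratic bezier drawn with `<path>`. Its stroke #ff00ff means score at S564, F1704. After flipping Y the toolpath is (231.638,146.977) → (201.158,141.126) → (173.642,139.232) → (149.093,141.295) → (127.509,147.315) → (108.890,157.293).

Shape 2 is a regular polygon drawn with `<polygon>`. Its stroke #ff00ff means score at S564, F1704. After flipping Y the toolpath is (149.818,139.591) → (132.852,107.755) → (97.384,101.170) → (70.121,124.794) → (71.593,160.839) → (100.692,182.162) → (135.506,172.705) → (149.818,139.591), returning to the start.

Shape 3 is a rectangle drawn with `<polygon>`. Its stroke #ff00ff means score at S564, F1704. After flipping Y the toolpath is (143.956,230.048) → (191.153,230.048) → (191.153,125.010) → (143.956,125.010) → (143.956,230.048), returning to the start.

Shape 4 is a rectangle drawn with `<path>`. Its stroke #ff00ff means score at S564, F1704. After flipping Y the toolpath is (88.334,110.816) → (243.094,110.816) → (243.094,77.279) → (88.334,77.279) → (88.334,110.816), returning to the start.

; Generated by LaserGRBL
G21
G90
G00 X231.638 Y146.977
M3 S564
G1 X201.158 Y141.126 F1704
G1 X173.642 Y139.232
G1 X149.093 Y141.295
G1 X127.509 Y147.315
G1 X108.890 Y157.293
M5
G00 X149.818 Y139.591
M3 S564
G1 X132.852 Y107.755 F1704
G1 X97.384 Y101.170
G1 X70.121 Y124.794
G1 X71.593 Y160.839
G1 X100.692 Y182.162
G1 X135.506 Y172.705
G1 X149.818 Y139.591
M5
G00 X143.956 Y230.048
M3 S564
G1 X191.153 Y230.048 F1704
G1 X191.153 Y125.010
G1 X143.956 Y125.010
G1 X143.956 Y230.048
M5
G00 X88.334 Y110.816
M3 S564
G1 X243.094 Y110.816 F1704
G1 X243.094 Y77.279
G1 X88.334 Y77.279
G1 X88.334 Y110.816
M5
G00 X0.000 Y0.000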